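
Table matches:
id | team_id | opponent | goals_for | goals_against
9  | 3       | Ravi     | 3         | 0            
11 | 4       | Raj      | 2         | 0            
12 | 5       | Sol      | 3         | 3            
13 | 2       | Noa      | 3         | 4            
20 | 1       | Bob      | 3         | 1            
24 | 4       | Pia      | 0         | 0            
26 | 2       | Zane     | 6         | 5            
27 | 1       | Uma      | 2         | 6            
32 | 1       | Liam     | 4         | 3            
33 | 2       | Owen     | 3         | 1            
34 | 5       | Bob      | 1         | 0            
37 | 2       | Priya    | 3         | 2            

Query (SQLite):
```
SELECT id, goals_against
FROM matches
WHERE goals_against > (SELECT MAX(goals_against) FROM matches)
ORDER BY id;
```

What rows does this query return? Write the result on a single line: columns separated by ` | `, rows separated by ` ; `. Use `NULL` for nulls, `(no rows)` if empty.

(no rows)

Scalar subquery: MAX(goals_against) over all matches rows = 6.
Keep rows where goals_against > that value.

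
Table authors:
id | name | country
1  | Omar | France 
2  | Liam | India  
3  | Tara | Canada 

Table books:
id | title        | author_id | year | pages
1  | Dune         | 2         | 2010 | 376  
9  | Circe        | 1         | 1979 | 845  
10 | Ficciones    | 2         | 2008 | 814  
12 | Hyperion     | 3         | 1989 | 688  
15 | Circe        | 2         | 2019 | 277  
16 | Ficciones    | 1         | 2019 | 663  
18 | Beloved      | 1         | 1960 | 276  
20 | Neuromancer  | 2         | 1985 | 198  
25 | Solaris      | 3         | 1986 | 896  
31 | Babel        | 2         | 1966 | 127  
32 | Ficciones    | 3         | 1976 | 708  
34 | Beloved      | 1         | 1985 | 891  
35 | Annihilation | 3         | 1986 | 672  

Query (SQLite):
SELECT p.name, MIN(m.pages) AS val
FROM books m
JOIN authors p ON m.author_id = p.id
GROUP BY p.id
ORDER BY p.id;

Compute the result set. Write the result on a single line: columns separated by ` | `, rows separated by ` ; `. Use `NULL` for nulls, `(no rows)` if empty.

Join each books row to its authors via author_id.
Group joined rows by authors.id; compute MIN(m.pages) per group.
  1: ids {9, 16, 18, 34} → MIN(m.pages)=276
  2: ids {1, 10, 15, 20, 31} → MIN(m.pages)=127
  3: ids {12, 25, 32, 35} → MIN(m.pages)=672

Omar | 276 ; Liam | 127 ; Tara | 672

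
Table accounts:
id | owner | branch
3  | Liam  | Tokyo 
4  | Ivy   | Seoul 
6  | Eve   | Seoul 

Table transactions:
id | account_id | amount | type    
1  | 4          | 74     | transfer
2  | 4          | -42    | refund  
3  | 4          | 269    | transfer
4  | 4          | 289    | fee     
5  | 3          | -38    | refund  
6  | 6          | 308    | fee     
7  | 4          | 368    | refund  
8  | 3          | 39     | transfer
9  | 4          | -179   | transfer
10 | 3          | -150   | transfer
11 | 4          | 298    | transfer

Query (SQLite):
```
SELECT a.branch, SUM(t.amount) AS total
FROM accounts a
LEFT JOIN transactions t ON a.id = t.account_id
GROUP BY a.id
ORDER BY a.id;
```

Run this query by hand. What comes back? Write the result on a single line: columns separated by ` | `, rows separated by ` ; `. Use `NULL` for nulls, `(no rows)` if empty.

Tokyo | -149 ; Seoul | 1077 ; Seoul | 308

LEFT JOIN keeps every accounts row; unmatched ones get NULL for transactions columns.
Group by accounts.id and compute SUM(t.amount). SUM over an all-NULL group is NULL.
  3: ids {5, 8, 10} → SUM(t.amount)=-149
  4: ids {1, 2, 3, 4, 7, 9, 11} → SUM(t.amount)=1077
  6: ids {6} → SUM(t.amount)=308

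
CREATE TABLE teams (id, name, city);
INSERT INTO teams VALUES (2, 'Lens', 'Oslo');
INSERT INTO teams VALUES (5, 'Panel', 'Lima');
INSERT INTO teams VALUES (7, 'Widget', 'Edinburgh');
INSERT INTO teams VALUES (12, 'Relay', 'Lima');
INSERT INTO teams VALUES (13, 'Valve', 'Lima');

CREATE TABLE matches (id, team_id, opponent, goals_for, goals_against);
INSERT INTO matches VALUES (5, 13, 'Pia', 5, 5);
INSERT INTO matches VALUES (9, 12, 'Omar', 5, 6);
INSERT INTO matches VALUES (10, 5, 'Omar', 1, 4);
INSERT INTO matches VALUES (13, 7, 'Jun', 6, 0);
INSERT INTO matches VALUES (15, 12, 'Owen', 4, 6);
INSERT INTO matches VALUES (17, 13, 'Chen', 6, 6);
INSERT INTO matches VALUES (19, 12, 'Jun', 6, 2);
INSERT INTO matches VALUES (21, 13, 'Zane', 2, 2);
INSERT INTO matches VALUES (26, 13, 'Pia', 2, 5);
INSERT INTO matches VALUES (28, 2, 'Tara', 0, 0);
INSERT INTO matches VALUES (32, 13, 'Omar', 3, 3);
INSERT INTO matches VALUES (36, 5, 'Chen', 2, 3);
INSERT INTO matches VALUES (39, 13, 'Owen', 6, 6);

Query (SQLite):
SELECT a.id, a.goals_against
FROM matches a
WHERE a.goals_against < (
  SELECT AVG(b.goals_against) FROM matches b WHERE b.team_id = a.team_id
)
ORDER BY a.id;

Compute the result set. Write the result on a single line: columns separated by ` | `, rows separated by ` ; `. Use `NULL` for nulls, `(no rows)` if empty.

For each matches row a, compute AVG(goals_against) over rows sharing a.team_id.
Keep row a if a.goals_against < that per-group AVG.
  team_id=2: AVG(goals_against) = 0.0
  team_id=5: AVG(goals_against) = 3.5
  team_id=7: AVG(goals_against) = 0.0
  team_id=12: AVG(goals_against) = 4.666667
  team_id=13: AVG(goals_against) = 4.5

19 | 2 ; 21 | 2 ; 32 | 3 ; 36 | 3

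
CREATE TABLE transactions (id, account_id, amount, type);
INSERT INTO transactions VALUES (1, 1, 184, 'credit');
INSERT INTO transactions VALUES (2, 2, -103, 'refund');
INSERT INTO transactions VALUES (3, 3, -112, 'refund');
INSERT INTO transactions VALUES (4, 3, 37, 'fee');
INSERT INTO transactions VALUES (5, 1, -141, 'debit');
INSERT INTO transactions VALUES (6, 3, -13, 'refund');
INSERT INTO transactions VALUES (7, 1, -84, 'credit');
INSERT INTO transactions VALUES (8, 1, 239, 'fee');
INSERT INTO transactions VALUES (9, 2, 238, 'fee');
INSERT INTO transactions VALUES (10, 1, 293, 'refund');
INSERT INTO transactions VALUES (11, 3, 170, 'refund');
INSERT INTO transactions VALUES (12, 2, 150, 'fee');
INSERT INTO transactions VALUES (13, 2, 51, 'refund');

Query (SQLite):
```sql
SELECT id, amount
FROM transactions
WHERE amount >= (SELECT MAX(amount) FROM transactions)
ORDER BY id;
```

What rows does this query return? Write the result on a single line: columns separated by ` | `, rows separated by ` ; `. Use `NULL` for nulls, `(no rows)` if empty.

10 | 293

Scalar subquery: MAX(amount) over all transactions rows = 293.
Keep rows where amount >= that value.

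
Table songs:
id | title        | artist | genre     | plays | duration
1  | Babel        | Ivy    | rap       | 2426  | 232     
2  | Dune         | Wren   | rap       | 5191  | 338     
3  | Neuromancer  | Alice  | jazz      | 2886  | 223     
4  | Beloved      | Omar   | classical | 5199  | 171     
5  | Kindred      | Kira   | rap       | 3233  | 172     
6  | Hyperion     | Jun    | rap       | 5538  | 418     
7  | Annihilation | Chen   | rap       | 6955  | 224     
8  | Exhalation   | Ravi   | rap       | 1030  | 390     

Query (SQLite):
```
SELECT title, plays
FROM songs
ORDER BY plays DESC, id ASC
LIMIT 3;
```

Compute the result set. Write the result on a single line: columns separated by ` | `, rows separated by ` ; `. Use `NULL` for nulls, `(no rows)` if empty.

Sort by plays desc, tiebreak id asc: (6955, id=7), (5538, id=6), (5199, id=4), (5191, id=2), (3233, id=5), (2886, id=3) …. Take first 3.

Annihilation | 6955 ; Hyperion | 5538 ; Beloved | 5199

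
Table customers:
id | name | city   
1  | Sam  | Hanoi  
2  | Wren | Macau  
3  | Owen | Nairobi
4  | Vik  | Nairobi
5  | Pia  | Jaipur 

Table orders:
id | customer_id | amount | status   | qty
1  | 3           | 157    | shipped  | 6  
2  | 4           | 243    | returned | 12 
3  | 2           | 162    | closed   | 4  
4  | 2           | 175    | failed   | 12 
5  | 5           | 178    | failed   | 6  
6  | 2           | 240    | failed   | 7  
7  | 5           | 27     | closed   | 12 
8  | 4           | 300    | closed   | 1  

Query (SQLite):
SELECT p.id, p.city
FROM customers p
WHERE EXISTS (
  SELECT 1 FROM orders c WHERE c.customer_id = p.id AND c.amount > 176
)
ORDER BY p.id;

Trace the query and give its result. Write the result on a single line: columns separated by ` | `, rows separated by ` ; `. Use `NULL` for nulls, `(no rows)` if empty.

2 | Macau ; 4 | Nairobi ; 5 | Jaipur

For each customers row, check whether any orders with matching customer_id has amount > 176.
Keep rows where that is true.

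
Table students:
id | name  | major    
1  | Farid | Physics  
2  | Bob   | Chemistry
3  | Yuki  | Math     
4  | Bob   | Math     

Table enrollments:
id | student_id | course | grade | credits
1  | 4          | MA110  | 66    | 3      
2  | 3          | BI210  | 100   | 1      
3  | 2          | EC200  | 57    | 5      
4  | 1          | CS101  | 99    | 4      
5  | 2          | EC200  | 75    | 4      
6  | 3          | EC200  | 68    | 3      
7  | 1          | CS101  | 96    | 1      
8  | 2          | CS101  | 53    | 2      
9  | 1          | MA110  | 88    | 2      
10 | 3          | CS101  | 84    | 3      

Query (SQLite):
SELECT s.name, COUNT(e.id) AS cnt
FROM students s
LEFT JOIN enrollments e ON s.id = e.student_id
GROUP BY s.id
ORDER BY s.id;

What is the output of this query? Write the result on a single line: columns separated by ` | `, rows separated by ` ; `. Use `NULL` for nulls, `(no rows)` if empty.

LEFT JOIN keeps every students row; unmatched ones get NULL for enrollments columns.
Group by students.id and compute COUNT(e.id). COUNT(col) of an all-NULL group is 0.
  1: ids {4, 7, 9} → COUNT(e.id)=3
  2: ids {3, 5, 8} → COUNT(e.id)=3
  3: ids {2, 6, 10} → COUNT(e.id)=3
  4: ids {1} → COUNT(e.id)=1

Farid | 3 ; Bob | 3 ; Yuki | 3 ; Bob | 1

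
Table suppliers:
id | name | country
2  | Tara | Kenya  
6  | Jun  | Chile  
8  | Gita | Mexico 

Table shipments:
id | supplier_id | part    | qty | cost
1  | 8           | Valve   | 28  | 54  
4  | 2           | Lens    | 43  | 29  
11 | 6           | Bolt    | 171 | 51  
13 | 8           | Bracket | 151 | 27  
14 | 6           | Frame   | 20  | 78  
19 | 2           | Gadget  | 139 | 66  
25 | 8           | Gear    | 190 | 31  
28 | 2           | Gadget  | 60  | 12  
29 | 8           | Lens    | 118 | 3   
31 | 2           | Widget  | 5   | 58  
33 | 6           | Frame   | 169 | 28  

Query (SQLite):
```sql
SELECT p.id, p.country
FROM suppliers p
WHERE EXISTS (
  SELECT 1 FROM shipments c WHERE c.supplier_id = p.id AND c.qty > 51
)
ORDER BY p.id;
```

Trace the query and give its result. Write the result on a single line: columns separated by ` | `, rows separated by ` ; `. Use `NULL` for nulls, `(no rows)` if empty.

For each suppliers row, check whether any shipments with matching supplier_id has qty > 51.
Keep rows where that is true.

2 | Kenya ; 6 | Chile ; 8 | Mexico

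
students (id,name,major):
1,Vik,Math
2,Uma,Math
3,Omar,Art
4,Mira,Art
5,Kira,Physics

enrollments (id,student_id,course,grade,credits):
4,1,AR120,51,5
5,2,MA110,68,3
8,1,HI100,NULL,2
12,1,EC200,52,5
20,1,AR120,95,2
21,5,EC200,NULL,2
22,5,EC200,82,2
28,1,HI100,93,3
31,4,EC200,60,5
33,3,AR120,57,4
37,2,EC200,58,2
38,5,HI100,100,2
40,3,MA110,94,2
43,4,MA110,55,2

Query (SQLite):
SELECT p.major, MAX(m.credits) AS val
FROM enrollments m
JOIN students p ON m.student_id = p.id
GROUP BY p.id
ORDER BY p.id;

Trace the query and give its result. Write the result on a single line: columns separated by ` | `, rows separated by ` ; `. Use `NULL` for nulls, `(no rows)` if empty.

Math | 5 ; Math | 3 ; Art | 4 ; Art | 5 ; Physics | 2

Join each enrollments row to its students via student_id.
Group joined rows by students.id; compute MAX(m.credits) per group.
  1: ids {4, 8, 12, 20, 28} → MAX(m.credits)=5
  2: ids {5, 37} → MAX(m.credits)=3
  3: ids {33, 40} → MAX(m.credits)=4
  4: ids {31, 43} → MAX(m.credits)=5
  5: ids {21, 22, 38} → MAX(m.credits)=2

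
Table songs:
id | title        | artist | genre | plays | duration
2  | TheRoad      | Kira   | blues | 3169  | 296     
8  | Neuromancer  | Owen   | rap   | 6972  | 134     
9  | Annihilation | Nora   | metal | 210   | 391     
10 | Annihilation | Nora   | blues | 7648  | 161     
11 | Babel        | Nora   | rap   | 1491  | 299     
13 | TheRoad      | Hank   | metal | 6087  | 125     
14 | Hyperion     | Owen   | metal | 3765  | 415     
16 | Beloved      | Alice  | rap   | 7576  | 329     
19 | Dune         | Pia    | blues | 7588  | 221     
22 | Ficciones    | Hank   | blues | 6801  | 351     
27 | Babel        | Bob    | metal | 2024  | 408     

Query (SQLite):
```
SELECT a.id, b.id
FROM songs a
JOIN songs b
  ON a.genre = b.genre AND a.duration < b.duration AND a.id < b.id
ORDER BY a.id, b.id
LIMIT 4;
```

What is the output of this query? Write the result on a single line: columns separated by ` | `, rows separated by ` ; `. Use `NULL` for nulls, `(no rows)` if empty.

Pairs (a,b) with same genre, a.duration < b.duration, a.id < b.id.
genre groups: blues:{2,10,19,22} metal:{9,13,14,27} rap:{8,11,16}
Ordered by (a.id, b.id); first 4.

2 | 22 ; 8 | 11 ; 8 | 16 ; 9 | 14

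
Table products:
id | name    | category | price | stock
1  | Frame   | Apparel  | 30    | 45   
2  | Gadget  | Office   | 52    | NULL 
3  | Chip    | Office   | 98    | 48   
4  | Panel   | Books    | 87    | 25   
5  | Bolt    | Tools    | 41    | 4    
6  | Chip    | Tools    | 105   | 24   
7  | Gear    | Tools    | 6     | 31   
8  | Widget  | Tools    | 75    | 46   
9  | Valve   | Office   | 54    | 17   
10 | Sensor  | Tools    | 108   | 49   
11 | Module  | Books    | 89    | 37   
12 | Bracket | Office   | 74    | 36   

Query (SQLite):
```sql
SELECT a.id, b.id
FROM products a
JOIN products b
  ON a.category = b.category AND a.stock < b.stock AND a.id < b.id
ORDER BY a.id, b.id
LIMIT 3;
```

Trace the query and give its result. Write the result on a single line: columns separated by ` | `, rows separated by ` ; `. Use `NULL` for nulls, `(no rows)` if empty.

Pairs (a,b) with same category, a.stock < b.stock, a.id < b.id.
category groups: Apparel:{1} Books:{4,11} Office:{2,3,9,12} Tools:{5,6,7,8,10}
Ordered by (a.id, b.id); first 3.

4 | 11 ; 5 | 6 ; 5 | 7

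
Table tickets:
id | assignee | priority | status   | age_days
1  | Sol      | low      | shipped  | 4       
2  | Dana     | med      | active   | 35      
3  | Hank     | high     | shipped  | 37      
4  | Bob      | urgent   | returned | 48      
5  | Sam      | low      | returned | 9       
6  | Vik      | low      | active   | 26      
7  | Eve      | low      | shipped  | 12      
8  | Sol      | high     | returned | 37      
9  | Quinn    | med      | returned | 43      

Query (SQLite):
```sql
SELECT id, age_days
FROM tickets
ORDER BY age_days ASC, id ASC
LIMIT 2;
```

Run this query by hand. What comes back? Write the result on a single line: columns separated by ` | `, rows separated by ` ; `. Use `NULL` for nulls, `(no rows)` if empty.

Sort by age_days asc, tiebreak id asc: (4, id=1), (9, id=5), (12, id=7), (26, id=6), (35, id=2) …. Take first 2.

1 | 4 ; 5 | 9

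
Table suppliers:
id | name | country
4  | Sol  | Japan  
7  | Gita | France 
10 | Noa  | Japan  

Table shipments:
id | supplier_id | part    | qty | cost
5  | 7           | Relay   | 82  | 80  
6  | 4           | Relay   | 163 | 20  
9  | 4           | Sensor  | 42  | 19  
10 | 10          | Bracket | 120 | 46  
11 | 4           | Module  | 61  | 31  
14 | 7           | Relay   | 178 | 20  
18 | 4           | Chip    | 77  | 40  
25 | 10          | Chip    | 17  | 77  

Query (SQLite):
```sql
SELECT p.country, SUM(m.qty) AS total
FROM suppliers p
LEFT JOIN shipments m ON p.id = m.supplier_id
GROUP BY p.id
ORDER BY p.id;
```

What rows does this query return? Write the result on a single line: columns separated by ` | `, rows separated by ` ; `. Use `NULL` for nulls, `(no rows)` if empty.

Japan | 343 ; France | 260 ; Japan | 137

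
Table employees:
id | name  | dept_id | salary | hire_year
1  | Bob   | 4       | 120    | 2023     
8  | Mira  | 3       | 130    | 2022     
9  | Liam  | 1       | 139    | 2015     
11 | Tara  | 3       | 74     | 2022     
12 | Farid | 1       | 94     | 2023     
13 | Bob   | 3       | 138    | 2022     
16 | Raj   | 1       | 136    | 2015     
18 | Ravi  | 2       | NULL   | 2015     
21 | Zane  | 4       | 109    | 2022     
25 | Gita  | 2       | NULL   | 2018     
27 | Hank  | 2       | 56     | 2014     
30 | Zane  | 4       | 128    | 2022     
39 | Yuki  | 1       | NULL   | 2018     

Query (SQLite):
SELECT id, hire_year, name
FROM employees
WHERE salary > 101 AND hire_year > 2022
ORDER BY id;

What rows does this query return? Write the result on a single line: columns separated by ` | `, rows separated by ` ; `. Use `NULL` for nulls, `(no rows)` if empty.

1 | 2023 | Bob

salary > 101: ids {1, 8, 9, 13, 16, 21, 30}
hire_year > 2022: ids {1, 12}
Combine with AND.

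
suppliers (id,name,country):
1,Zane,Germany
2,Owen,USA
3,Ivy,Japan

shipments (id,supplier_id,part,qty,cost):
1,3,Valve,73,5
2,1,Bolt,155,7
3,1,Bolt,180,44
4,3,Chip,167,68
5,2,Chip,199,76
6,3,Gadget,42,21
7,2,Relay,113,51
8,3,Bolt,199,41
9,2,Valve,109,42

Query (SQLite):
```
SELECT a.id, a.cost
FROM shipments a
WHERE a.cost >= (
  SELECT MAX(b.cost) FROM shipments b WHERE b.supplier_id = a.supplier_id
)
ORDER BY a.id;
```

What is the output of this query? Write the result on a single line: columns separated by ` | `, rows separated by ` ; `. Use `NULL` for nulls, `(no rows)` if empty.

3 | 44 ; 4 | 68 ; 5 | 76

For each shipments row a, compute MAX(cost) over rows sharing a.supplier_id.
Keep row a if a.cost >= that per-group MAX.
  supplier_id=1: MAX(cost) = 44
  supplier_id=2: MAX(cost) = 76
  supplier_id=3: MAX(cost) = 68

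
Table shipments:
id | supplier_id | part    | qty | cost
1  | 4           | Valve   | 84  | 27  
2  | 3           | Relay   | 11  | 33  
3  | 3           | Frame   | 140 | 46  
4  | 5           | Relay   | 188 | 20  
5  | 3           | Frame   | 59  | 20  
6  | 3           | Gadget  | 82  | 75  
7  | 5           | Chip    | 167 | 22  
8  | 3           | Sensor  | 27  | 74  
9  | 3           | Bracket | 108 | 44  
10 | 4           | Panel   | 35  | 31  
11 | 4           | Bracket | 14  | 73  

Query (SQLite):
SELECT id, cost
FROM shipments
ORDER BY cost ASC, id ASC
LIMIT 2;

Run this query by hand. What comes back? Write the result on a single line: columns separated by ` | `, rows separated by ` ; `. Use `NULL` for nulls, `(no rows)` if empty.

Sort by cost asc, tiebreak id asc: (20, id=4), (20, id=5), (22, id=7), (27, id=1), (31, id=10) …. Take first 2.

4 | 20 ; 5 | 20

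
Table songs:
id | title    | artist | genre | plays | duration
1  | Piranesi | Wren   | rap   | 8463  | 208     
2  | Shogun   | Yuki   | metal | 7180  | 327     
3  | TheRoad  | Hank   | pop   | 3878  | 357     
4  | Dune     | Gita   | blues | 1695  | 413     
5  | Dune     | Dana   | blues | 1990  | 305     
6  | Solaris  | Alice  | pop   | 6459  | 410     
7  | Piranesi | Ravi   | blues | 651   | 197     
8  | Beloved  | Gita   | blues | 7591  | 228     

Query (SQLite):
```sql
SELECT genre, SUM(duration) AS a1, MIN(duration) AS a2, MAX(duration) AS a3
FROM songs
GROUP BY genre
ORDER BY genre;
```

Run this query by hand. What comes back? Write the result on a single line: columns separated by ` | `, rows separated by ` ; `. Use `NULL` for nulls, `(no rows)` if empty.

Group songs by genre.
Per group compute: SUM(duration), MIN(duration), MAX(duration).
  blues: ids {4, 5, 7, 8} → SUM(duration)=1143, MIN(duration)=197, MAX(duration)=413
  metal: ids {2} → SUM(duration)=327, MIN(duration)=327, MAX(duration)=327
  pop: ids {3, 6} → SUM(duration)=767, MIN(duration)=357, MAX(duration)=410
  rap: ids {1} → SUM(duration)=208, MIN(duration)=208, MAX(duration)=208

blues | 1143 | 197 | 413 ; metal | 327 | 327 | 327 ; pop | 767 | 357 | 410 ; rap | 208 | 208 | 208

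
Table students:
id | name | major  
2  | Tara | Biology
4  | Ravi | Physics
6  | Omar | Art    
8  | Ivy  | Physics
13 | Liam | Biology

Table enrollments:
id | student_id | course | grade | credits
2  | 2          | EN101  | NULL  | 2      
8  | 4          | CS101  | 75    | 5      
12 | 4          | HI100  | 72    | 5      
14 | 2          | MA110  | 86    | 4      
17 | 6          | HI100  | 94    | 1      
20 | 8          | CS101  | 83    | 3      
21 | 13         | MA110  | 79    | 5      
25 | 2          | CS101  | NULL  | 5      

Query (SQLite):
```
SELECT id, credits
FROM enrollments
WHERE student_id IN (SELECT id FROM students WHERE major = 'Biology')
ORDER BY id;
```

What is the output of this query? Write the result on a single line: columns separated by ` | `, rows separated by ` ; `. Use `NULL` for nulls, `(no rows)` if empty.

2 | 2 ; 14 | 4 ; 21 | 5 ; 25 | 5

Inner query: students.id where major = 'Biology'.
Outer: keep enrollments rows whose student_id is in that set.
Inner query → {2, 13}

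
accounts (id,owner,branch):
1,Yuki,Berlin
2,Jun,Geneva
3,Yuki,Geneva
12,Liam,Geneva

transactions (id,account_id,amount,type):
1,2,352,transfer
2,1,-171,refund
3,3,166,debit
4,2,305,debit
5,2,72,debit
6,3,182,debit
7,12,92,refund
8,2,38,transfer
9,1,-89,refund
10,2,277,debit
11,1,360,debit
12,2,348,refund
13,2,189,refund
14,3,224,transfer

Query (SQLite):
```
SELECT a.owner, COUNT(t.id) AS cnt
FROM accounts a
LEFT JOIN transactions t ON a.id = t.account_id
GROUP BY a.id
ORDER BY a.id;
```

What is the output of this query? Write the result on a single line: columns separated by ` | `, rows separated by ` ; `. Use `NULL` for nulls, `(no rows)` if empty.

LEFT JOIN keeps every accounts row; unmatched ones get NULL for transactions columns.
Group by accounts.id and compute COUNT(t.id). COUNT(col) of an all-NULL group is 0.
  1: ids {2, 9, 11} → COUNT(t.id)=3
  2: ids {1, 4, 5, 8, 10, 12, 13} → COUNT(t.id)=7
  3: ids {3, 6, 14} → COUNT(t.id)=3
  12: ids {7} → COUNT(t.id)=1

Yuki | 3 ; Jun | 7 ; Yuki | 3 ; Liam | 1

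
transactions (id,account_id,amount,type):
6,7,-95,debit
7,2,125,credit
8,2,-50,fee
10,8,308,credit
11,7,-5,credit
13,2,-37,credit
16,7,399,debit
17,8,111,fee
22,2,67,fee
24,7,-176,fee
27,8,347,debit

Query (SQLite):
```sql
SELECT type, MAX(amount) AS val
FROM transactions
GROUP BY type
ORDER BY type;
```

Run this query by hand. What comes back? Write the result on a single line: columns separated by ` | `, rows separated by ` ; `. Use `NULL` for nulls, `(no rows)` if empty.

Partition transactions by type; compute MAX(amount) within each group.
  credit: ids {7, 10, 11, 13} → MAX(amount)=308
  debit: ids {6, 16, 27} → MAX(amount)=399
  fee: ids {8, 17, 22, 24} → MAX(amount)=111

credit | 308 ; debit | 399 ; fee | 111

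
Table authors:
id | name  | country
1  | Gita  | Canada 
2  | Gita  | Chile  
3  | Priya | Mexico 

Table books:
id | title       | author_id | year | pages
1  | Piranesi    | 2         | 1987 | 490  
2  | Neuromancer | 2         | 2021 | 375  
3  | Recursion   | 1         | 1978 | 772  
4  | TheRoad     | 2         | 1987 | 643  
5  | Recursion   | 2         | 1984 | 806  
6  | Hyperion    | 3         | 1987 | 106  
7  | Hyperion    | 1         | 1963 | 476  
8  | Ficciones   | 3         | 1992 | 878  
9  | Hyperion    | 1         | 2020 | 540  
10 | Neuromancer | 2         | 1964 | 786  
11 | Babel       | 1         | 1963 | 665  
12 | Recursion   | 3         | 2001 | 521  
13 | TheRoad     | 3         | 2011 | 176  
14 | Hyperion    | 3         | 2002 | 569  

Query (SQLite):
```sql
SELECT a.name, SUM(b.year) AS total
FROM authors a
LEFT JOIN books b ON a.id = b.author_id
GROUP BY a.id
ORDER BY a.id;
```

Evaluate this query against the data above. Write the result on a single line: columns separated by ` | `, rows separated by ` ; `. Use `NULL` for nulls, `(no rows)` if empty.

LEFT JOIN keeps every authors row; unmatched ones get NULL for books columns.
Group by authors.id and compute SUM(b.year). SUM over an all-NULL group is NULL.
  1: ids {3, 7, 9, 11} → SUM(b.year)=7924
  2: ids {1, 2, 4, 5, 10} → SUM(b.year)=9943
  3: ids {6, 8, 12, 13, 14} → SUM(b.year)=9993

Gita | 7924 ; Gita | 9943 ; Priya | 9993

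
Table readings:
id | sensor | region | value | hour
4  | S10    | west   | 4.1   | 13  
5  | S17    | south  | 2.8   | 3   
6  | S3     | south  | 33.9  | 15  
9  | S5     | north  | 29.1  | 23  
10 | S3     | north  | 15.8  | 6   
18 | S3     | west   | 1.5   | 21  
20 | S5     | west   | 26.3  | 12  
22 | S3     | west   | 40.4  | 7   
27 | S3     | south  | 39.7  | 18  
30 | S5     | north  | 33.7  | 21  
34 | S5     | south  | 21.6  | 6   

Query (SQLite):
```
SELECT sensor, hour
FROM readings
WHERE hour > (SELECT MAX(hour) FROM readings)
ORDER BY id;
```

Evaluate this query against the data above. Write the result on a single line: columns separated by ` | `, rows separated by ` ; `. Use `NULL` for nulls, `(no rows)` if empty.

Scalar subquery: MAX(hour) over all readings rows = 23.
Keep rows where hour > that value.

(no rows)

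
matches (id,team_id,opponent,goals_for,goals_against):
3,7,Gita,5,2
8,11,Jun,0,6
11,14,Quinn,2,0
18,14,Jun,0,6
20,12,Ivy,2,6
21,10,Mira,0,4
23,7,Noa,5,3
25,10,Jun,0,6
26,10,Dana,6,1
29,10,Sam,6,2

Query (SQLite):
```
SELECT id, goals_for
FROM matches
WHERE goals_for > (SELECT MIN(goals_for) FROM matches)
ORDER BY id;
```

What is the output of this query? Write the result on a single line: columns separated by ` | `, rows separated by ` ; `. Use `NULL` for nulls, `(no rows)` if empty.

3 | 5 ; 11 | 2 ; 20 | 2 ; 23 | 5 ; 26 | 6 ; 29 | 6

Scalar subquery: MIN(goals_for) over all matches rows = 0.
Keep rows where goals_for > that value.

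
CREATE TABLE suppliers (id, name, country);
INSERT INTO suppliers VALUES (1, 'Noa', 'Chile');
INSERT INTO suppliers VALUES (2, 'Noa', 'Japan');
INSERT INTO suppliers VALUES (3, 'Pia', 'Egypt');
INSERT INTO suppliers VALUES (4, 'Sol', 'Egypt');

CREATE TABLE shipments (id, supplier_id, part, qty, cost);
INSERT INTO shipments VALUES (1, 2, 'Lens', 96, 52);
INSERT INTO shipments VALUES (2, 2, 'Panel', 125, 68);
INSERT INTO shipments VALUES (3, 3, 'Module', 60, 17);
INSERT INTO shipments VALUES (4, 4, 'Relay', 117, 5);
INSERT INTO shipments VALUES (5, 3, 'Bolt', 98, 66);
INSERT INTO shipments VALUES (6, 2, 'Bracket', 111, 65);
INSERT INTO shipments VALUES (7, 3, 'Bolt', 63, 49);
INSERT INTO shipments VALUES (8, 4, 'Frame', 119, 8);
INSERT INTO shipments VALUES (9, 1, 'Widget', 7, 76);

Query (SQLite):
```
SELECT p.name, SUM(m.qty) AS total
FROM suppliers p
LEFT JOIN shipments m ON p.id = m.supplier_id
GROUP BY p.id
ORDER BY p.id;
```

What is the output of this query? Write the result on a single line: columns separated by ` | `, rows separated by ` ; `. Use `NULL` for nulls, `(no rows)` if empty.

LEFT JOIN keeps every suppliers row; unmatched ones get NULL for shipments columns.
Group by suppliers.id and compute SUM(m.qty). SUM over an all-NULL group is NULL.
  1: ids {9} → SUM(m.qty)=7
  2: ids {1, 2, 6} → SUM(m.qty)=332
  3: ids {3, 5, 7} → SUM(m.qty)=221
  4: ids {4, 8} → SUM(m.qty)=236

Noa | 7 ; Noa | 332 ; Pia | 221 ; Sol | 236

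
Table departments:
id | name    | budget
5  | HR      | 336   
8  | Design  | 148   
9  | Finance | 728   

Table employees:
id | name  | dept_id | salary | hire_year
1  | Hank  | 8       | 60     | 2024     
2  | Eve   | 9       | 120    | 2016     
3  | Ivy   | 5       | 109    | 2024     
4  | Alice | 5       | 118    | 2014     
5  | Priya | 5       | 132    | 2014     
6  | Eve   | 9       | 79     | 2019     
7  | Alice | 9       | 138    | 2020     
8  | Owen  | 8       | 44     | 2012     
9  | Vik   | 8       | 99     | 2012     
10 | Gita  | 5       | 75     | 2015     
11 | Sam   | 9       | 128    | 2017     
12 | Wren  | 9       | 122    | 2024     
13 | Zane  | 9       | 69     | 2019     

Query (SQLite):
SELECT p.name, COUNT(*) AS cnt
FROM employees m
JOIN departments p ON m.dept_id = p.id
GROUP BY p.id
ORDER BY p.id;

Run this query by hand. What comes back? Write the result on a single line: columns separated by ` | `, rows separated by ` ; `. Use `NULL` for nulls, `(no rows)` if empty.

Join each employees row to its departments via dept_id.
Group joined rows by departments.id; compute COUNT(*) per group.
  5: ids {3, 4, 5, 10} → COUNT(*)=4
  8: ids {1, 8, 9} → COUNT(*)=3
  9: ids {2, 6, 7, 11, 12, 13} → COUNT(*)=6

HR | 4 ; Design | 3 ; Finance | 6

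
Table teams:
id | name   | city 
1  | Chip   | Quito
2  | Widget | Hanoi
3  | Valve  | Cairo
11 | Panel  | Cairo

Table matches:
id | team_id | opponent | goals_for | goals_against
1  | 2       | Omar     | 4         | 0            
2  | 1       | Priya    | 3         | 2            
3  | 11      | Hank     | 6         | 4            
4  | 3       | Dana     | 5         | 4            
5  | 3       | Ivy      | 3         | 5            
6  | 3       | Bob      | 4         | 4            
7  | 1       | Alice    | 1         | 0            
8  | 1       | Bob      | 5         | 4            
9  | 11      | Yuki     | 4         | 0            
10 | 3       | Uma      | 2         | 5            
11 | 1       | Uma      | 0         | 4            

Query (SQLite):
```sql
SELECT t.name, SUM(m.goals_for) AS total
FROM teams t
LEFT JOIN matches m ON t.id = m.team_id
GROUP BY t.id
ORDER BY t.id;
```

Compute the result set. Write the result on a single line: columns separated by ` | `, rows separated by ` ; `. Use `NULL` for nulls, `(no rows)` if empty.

LEFT JOIN keeps every teams row; unmatched ones get NULL for matches columns.
Group by teams.id and compute SUM(m.goals_for). SUM over an all-NULL group is NULL.
  1: ids {2, 7, 8, 11} → SUM(m.goals_for)=9
  2: ids {1} → SUM(m.goals_for)=4
  3: ids {4, 5, 6, 10} → SUM(m.goals_for)=14
  11: ids {3, 9} → SUM(m.goals_for)=10

Chip | 9 ; Widget | 4 ; Valve | 14 ; Panel | 10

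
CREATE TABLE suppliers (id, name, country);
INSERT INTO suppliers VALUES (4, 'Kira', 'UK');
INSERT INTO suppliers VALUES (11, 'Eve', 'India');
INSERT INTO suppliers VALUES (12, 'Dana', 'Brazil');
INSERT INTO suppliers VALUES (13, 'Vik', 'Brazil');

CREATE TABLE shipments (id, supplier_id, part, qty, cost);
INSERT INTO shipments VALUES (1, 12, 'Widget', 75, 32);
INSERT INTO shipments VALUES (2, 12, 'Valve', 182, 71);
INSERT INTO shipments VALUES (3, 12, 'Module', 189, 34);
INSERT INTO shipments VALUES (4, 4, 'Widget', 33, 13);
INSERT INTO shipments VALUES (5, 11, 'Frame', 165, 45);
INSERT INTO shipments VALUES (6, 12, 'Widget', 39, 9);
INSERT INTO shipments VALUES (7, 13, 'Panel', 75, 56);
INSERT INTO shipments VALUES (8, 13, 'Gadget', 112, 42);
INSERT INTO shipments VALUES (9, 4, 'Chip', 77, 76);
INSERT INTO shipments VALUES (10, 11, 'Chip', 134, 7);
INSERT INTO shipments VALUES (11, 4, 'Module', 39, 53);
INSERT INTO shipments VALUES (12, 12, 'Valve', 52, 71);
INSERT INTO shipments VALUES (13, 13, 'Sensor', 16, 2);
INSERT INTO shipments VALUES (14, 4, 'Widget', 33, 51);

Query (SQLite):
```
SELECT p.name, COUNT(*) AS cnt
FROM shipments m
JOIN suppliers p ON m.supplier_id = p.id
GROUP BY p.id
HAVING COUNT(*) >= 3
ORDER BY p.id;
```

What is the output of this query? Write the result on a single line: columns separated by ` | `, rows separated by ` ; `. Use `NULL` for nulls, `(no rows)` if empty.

Kira | 4 ; Dana | 5 ; Vik | 3

Join each shipments row to its suppliers via supplier_id.
Group joined rows by suppliers.id; compute COUNT(*) per group.
HAVING: keep groups with count ≥ 3.
  4: ids {4, 9, 11, 14} → COUNT(*)=4
  11: ids {5, 10} → COUNT(*)=2
  12: ids {1, 2, 3, 6, 12} → COUNT(*)=5
  13: ids {7, 8, 13} → COUNT(*)=3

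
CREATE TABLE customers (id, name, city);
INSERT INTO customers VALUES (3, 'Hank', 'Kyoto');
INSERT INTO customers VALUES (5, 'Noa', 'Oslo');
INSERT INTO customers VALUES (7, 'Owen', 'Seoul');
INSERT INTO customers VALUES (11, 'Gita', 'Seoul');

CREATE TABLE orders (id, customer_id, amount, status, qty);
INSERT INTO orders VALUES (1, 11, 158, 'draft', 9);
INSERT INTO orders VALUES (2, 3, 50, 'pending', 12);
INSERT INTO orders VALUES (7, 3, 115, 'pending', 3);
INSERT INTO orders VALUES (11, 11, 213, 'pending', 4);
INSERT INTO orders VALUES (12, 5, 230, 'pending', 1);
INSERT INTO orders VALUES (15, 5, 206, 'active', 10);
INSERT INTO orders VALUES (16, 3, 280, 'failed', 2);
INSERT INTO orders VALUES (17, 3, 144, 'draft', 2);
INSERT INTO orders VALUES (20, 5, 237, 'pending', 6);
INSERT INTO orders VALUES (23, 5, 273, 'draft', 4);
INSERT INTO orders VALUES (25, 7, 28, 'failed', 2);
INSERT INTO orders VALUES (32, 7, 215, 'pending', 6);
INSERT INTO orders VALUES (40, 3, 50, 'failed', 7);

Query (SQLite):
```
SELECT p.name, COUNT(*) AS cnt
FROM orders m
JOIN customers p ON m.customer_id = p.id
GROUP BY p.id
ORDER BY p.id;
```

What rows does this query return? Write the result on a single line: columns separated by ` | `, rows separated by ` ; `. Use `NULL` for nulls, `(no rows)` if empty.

Join each orders row to its customers via customer_id.
Group joined rows by customers.id; compute COUNT(*) per group.
  3: ids {2, 7, 16, 17, 40} → COUNT(*)=5
  5: ids {12, 15, 20, 23} → COUNT(*)=4
  7: ids {25, 32} → COUNT(*)=2
  11: ids {1, 11} → COUNT(*)=2

Hank | 5 ; Noa | 4 ; Owen | 2 ; Gita | 2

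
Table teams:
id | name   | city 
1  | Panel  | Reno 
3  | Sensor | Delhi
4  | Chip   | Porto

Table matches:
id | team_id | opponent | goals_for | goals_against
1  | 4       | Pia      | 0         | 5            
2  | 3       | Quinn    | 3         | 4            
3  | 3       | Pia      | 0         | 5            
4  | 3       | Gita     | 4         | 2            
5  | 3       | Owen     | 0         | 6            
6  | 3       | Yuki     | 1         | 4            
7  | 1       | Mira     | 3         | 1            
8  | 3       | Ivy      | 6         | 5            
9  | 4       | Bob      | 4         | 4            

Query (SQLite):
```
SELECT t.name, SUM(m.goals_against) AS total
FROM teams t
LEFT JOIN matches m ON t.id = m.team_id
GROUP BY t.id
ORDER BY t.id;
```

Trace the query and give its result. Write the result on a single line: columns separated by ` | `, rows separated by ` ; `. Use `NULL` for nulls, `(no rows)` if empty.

Panel | 1 ; Sensor | 26 ; Chip | 9

LEFT JOIN keeps every teams row; unmatched ones get NULL for matches columns.
Group by teams.id and compute SUM(m.goals_against). SUM over an all-NULL group is NULL.
  1: ids {7} → SUM(m.goals_against)=1
  3: ids {2, 3, 4, 5, 6, 8} → SUM(m.goals_against)=26
  4: ids {1, 9} → SUM(m.goals_against)=9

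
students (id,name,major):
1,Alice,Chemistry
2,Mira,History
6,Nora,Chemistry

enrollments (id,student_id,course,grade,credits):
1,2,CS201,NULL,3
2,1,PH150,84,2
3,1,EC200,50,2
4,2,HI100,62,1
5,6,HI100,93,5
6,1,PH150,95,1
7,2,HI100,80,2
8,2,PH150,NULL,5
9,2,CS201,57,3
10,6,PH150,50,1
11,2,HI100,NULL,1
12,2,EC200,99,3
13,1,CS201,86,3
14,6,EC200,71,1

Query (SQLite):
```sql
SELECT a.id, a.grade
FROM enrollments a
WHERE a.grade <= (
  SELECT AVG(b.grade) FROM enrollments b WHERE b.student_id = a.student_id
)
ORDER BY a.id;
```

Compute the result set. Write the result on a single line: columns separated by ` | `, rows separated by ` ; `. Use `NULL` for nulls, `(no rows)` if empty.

For each enrollments row a, compute AVG(grade) over rows sharing a.student_id.
Keep row a if a.grade <= that per-group AVG.
  student_id=1: AVG(grade) = 78.75
  student_id=2: AVG(grade) = 74.5
  student_id=6: AVG(grade) = 71.333333

3 | 50 ; 4 | 62 ; 9 | 57 ; 10 | 50 ; 14 | 71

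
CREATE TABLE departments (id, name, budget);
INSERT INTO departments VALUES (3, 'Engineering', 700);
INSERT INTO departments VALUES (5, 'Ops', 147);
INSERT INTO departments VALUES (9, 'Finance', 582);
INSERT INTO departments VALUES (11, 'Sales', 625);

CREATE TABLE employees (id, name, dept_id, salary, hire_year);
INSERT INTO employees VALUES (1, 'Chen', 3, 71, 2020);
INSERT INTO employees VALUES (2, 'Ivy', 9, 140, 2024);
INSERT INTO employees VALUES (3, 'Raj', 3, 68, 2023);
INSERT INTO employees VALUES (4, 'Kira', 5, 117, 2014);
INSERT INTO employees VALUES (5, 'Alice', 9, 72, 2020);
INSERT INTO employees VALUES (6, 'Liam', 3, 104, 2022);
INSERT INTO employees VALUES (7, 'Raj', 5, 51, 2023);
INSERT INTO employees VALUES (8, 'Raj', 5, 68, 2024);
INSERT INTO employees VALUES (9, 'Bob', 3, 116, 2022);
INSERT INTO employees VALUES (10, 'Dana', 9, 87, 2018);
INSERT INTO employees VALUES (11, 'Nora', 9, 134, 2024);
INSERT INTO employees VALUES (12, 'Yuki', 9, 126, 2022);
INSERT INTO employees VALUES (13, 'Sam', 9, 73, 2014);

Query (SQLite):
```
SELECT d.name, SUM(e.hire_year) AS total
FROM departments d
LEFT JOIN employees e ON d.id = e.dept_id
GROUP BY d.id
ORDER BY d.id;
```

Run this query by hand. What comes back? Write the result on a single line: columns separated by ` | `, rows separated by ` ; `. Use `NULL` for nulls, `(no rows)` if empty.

LEFT JOIN keeps every departments row; unmatched ones get NULL for employees columns.
Group by departments.id and compute SUM(e.hire_year). SUM over an all-NULL group is NULL.
  3: ids {1, 3, 6, 9} → SUM(e.hire_year)=8087
  5: ids {4, 7, 8} → SUM(e.hire_year)=6061
  9: ids {2, 5, 10, 11, 12, 13} → SUM(e.hire_year)=12122
  11: ids {—} → SUM(e.hire_year)=NULL

Engineering | 8087 ; Ops | 6061 ; Finance | 12122 ; Sales | NULL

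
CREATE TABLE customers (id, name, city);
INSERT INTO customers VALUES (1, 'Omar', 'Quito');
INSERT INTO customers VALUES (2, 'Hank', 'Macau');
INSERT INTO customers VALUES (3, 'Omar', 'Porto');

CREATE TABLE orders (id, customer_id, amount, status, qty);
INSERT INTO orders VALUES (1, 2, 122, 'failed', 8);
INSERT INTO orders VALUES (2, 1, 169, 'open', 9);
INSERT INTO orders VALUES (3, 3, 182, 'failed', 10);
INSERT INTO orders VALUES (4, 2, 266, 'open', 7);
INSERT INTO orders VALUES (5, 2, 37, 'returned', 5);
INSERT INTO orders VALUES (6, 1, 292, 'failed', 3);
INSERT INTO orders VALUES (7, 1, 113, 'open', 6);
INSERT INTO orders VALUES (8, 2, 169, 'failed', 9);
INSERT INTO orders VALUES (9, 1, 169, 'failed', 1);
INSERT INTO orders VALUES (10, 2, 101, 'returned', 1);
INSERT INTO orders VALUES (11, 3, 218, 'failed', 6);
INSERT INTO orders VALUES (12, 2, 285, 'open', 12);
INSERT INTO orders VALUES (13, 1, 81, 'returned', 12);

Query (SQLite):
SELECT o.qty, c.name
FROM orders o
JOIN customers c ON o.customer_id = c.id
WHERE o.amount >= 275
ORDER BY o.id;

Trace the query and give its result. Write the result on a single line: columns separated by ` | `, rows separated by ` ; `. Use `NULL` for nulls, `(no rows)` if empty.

Each orders row matches the customers row where customer_id = customers.id.
Then keep rows with o.amount >= 275.

3 | Omar ; 12 | Hank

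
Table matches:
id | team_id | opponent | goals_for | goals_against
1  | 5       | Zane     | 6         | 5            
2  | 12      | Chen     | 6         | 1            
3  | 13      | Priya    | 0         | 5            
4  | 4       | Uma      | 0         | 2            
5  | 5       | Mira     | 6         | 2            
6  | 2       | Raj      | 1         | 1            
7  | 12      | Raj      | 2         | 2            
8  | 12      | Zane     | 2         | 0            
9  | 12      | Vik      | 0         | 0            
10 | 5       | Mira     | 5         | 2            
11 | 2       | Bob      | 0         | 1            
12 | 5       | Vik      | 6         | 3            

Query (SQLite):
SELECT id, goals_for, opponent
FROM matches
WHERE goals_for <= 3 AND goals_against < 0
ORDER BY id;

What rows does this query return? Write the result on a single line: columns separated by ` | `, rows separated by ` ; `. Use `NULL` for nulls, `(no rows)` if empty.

(no rows)

goals_for <= 3: ids {3, 4, 6, 7, 8, 9, 11}
goals_against < 0: ids { }
Combine with AND.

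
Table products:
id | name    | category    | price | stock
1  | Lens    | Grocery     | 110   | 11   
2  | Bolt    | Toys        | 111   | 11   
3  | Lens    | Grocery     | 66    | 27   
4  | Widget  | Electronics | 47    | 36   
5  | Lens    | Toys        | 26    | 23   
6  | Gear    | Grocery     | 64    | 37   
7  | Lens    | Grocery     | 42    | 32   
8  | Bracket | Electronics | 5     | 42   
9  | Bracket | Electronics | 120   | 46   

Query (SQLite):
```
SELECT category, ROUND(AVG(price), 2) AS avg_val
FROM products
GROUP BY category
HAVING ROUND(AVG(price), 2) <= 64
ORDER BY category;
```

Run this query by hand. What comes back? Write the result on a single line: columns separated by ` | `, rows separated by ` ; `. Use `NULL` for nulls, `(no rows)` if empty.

Electronics | 57.33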